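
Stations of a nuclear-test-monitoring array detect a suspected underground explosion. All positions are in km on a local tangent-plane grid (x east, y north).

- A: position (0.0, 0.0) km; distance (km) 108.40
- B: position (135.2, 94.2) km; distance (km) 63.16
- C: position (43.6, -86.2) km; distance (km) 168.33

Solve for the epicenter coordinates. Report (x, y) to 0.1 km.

Circle about each station: x² + y² = 108.40²; (x − 135.2)² + (y − 94.2)² = 63.16²; (x − 43.6)² + (y + 86.2)² = 168.33².
Subtracting the A equation from the B and C equations removes the quadratic terms:
270.4 x + 188.4 y = 34914.05
87.2 x − 172.4 y = -7253.03
Solving the 2×2 system: x ≈ 73.8, y ≈ 79.4 km.

73.8 km east, 79.4 km north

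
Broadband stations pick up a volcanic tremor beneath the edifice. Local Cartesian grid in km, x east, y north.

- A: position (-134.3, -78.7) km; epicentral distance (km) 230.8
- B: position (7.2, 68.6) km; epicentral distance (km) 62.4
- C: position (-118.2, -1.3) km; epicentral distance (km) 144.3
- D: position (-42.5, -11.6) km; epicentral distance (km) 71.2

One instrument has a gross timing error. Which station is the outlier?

Solve using three stations at a time. Using B, C, D (subtract circle equations pairwise → linear system) gives (x, y) ≈ (25.8, 8.9).
Distances from that point to each station vs reported:
  A: calculated 182.5 vs reported 230.8 → residual 48.3 km
  B: calculated 62.5 vs reported 62.4 → residual 0.1 km
  C: calculated 144.4 vs reported 144.3 → residual 0.1 km
  D: calculated 71.3 vs reported 71.2 → residual 0.1 km
B, C, D are mutually consistent (residuals ≈ 0); A is off by 48.3 km.

A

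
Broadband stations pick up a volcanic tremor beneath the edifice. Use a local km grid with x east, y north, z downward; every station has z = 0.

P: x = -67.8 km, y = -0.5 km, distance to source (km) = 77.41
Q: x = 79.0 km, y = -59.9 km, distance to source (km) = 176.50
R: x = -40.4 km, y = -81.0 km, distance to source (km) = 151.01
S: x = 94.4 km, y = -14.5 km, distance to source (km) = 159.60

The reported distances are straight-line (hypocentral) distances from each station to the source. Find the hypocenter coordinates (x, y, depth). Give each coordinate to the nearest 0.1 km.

x ≈ -40.2 km, y ≈ 68.4 km, depth ≈ 22.0 km

Each station gives a sphere (x−x_i)² + (y−y_i)² + z² = d_i² (stations at z=0).
Subtracting the P sphere from Q and R: z² cancels, leaving linear equations in x and y:
293.6 x − 118.8 y = -19928.02
54.8 x − 161.0 y = -13215.64
Solving: x ≈ -40.197, y ≈ 68.403 km (keep extra digits for the depth step; rounded: -40.2, 68.4).
Then from the P sphere: z² = 77.41² − (x + 67.8)² − (y + 0.5)² with x = -40.197, y = 68.403, so z ≈ 21.972 ≈ 22.0 km.
Check against S (with the unrounded solution): distance 159.60 ≈ 159.60 km. ✓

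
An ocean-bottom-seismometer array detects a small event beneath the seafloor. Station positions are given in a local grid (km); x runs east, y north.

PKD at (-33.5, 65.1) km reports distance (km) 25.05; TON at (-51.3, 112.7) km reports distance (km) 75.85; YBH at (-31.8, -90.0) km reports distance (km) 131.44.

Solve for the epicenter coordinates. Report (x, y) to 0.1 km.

Circle about each station: (x + 33.5)² + (y − 65.1)² = 25.05²; (x + 51.3)² + (y − 112.7)² = 75.85²; (x + 31.8)² + (y + 90.0)² = 131.44².
Subtracting the PKD equation from the TON and YBH equations removes the quadratic terms:
-35.6 x + 95.2 y = 4847.00
3.4 x − 310.2 y = -12897.99
Solving the 2×2 system: x ≈ -25.7, y ≈ 41.3 km.
Check against PKD (with the unrounded x, y): √((x + 33.5)²+(y − 65.1)²) = 25.04 ≈ 25.05 km. ✓

(-25.7, 41.3)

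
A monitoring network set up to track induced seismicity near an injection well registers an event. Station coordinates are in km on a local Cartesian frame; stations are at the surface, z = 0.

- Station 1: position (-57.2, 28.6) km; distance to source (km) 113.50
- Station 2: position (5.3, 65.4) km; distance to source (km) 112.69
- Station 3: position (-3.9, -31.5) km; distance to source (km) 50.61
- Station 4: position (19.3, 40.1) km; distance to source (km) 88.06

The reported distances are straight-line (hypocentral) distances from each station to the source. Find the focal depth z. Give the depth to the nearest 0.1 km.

depth ≈ 40.8 km

Each station gives a sphere (x−x_i)² + (y−y_i)² + z² = d_i² (stations at z=0).
Subtracting the Station 1 sphere from Station 2 and Station 3: z² cancels, leaving linear equations in x and y:
125.0 x + 73.6 y = 398.66
106.6 x − 120.2 y = 7238.54
Solving: x ≈ 25.389, y ≈ -37.704 km (keep extra digits for the depth step; rounded: 25.4, -37.7).
Then from the Station 1 sphere: z² = 113.50² − (x + 57.2)² − (y − 28.6)² with x = 25.389, y = -37.704, so z ≈ 40.805 ≈ 40.8 km.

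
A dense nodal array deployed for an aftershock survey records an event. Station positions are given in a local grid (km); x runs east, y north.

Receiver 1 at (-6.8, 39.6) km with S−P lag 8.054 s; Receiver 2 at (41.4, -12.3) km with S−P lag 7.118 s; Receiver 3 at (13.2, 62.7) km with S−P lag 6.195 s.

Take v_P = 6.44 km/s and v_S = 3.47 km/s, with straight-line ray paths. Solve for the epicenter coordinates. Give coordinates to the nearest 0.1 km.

(53.8, 39.8)

Distance from S−P lag: d = Δt · v_P v_S / (v_P − v_S) = Δt · (6.44·3.47)/(6.44−3.47) ≈ 7.5242·Δt.
So d_Receiver 1 = 60.60, d_Receiver 2 = 53.56, d_Receiver 3 = 46.61 km.
Circle about each station: (x + 6.8)² + (y − 39.6)² = 60.60²; (x − 41.4)² + (y + 12.3)² = 53.56²; (x − 13.2)² + (y − 62.7)² = 46.61².
Subtracting the Receiver 1 equation from the Receiver 2 and Receiver 3 equations removes the quadratic terms:
96.4 x − 103.8 y = 1054.54
40.0 x + 46.2 y = 3991.00
Solving the 2×2 system: x ≈ 53.8, y ≈ 39.8 km.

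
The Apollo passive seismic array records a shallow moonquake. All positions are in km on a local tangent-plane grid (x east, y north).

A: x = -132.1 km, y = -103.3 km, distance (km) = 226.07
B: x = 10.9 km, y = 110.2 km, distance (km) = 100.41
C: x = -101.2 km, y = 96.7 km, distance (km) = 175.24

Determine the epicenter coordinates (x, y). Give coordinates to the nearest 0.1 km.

(56.8, 20.9)

Circle about each station: (x + 132.1)² + (y + 103.3)² = 226.07²; (x − 10.9)² + (y − 110.2)² = 100.41²; (x + 101.2)² + (y − 96.7)² = 175.24².
Subtracting pairs of circle equations eliminates x²+y² and gives linear equations (the radical axes):
286.0 x + 427.0 y = 25167.03
61.8 x + 400.0 y = 11869.62
Solving the 2×2 system: x ≈ 56.8, y ≈ 20.9 km.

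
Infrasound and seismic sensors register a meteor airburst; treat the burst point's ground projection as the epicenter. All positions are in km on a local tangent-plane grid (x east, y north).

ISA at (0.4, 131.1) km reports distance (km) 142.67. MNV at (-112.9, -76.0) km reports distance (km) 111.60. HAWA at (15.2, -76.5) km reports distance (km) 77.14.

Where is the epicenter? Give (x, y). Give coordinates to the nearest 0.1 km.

Circle about each station: (x − 0.4)² + (y − 131.1)² = 142.67²; (x + 112.9)² + (y + 76.0)² = 111.60²; (x − 15.2)² + (y + 76.5)² = 77.14².
Subtracting the ISA equation from the MNV and HAWA equations removes the quadratic terms:
-226.6 x − 414.2 y = 9235.21
29.6 x − 415.2 y = 3300.07
Solving the 2×2 system: x ≈ -23.2, y ≈ -9.6 km.

x ≈ -23.2 km, y ≈ -9.6 km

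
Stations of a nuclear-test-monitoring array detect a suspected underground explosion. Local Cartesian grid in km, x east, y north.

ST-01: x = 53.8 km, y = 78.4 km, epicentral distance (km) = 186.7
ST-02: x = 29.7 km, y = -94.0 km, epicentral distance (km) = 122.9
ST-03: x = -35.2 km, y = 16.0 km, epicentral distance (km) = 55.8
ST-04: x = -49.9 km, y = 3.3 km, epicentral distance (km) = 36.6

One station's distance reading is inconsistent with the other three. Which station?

Solve using three stations at a time. Using ST-02, ST-03, ST-04 (subtract circle equations pairwise → linear system) gives (x, y) ≈ (-72.4, -25.6).
Distances from that point to each station vs reported:
  ST-01: calculated 163.6 vs reported 186.7 → residual 23.1 km
  ST-02: calculated 122.9 vs reported 122.9 → residual 0.0 km
  ST-03: calculated 55.8 vs reported 55.8 → residual 0.0 km
  ST-04: calculated 36.7 vs reported 36.6 → residual 0.1 km
ST-02, ST-03, ST-04 are mutually consistent (residuals ≈ 0); ST-01 is off by 23.1 km.

ST-01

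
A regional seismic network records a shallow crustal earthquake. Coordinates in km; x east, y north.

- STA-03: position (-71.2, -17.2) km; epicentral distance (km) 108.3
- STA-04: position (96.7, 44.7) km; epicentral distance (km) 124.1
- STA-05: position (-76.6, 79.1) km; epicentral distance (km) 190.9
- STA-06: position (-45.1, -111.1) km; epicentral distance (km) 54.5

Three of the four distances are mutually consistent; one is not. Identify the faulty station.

Solve using three stations at a time. Using STA-03, STA-05, STA-06 (subtract circle equations pairwise → linear system) gives (x, y) ≈ (6.3, -92.9).
Distances from that point to each station vs reported:
  STA-03: calculated 108.3 vs reported 108.3 → residual 0.0 km
  STA-04: calculated 164.6 vs reported 124.1 → residual 40.5 km
  STA-05: calculated 190.9 vs reported 190.9 → residual 0.0 km
  STA-06: calculated 54.6 vs reported 54.5 → residual 0.1 km
STA-03, STA-05, STA-06 are mutually consistent (residuals ≈ 0); STA-04 is off by 40.5 km.

STA-04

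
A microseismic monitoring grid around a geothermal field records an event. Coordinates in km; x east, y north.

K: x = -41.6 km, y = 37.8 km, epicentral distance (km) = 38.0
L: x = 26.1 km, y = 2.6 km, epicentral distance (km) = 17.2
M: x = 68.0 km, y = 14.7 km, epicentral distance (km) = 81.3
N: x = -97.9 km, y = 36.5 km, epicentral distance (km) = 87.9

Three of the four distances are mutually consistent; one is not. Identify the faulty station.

L

Solve using three stations at a time. Using K, M, N (subtract circle equations pairwise → linear system) gives (x, y) ≈ (-13.4, 12.0).
Distances from that point to each station vs reported:
  K: calculated 38.3 vs reported 38.0 → residual 0.3 km
  L: calculated 40.6 vs reported 17.2 → residual 23.4 km
  M: calculated 81.4 vs reported 81.3 → residual 0.1 km
  N: calculated 88.0 vs reported 87.9 → residual 0.1 km
K, M, N are mutually consistent (residuals ≈ 0); L is off by 23.4 km.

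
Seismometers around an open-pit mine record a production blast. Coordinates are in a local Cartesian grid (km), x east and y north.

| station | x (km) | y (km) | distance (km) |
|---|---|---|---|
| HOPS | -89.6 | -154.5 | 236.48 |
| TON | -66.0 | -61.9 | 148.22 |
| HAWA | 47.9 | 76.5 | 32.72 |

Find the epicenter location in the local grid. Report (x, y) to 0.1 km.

(35.3, 46.3)

Circle about each station: (x + 89.6)² + (y + 154.5)² = 236.48²; (x + 66.0)² + (y + 61.9)² = 148.22²; (x − 47.9)² + (y − 76.5)² = 32.72².
Subtracting the HOPS equation from the TON and HAWA equations removes the quadratic terms:
47.2 x + 185.2 y = 10242.82
275.0 x + 462.0 y = 31100.44
Solving the 2×2 system: x ≈ 35.3, y ≈ 46.3 km.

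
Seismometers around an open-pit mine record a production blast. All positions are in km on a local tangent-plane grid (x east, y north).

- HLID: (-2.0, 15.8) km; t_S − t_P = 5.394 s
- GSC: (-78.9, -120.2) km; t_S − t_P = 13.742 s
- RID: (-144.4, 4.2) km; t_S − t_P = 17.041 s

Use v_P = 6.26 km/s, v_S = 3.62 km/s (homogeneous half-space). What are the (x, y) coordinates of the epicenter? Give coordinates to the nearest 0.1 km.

(-2.3, -30.5)

Distance from S−P lag: d = Δt · v_P v_S / (v_P − v_S) = Δt · (6.26·3.62)/(6.26−3.62) ≈ 8.5838·Δt.
So d_HLID = 46.30, d_GSC = 117.96, d_RID = 146.28 km.
Circle about each station: (x + 2.0)² + (y − 15.8)² = 46.30²; (x + 78.9)² + (y + 120.2)² = 117.96²; (x + 144.4)² + (y − 4.2)² = 146.28².
Subtracting pairs of circle equations eliminates x²+y² and gives linear equations (the radical axes):
-153.8 x − 272.0 y = 8648.74
-284.8 x − 23.2 y = 1361.21
Solving the 2×2 system: x ≈ -2.3, y ≈ -30.5 km.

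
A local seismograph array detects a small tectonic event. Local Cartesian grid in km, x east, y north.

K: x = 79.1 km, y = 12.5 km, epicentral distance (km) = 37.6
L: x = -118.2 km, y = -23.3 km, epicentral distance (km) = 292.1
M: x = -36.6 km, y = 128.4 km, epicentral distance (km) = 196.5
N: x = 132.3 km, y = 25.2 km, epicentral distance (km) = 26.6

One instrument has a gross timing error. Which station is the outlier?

Solve using three stations at a time. Using K, M, N (subtract circle equations pairwise → linear system) gives (x, y) ≈ (115.8, 4.4).
Distances from that point to each station vs reported:
  K: calculated 37.6 vs reported 37.6 → residual 0.0 km
  L: calculated 235.6 vs reported 292.1 → residual 56.5 km
  M: calculated 196.5 vs reported 196.5 → residual 0.0 km
  N: calculated 26.6 vs reported 26.6 → residual 0.0 km
K, M, N are mutually consistent (residuals ≈ 0); L is off by 56.5 km.

L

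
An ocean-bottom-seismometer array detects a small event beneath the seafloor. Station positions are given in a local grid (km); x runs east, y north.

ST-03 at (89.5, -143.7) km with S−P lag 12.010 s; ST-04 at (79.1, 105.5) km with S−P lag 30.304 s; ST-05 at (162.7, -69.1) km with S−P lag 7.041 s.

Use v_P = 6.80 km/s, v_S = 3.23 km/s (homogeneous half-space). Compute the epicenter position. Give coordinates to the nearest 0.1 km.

Distance from S−P lag: d = Δt · v_P v_S / (v_P − v_S) = Δt · (6.80·3.23)/(6.80−3.23) ≈ 6.1524·Δt.
So d_ST-03 = 73.89, d_ST-04 = 186.44, d_ST-05 = 43.32 km.
Circle about each station: (x − 89.5)² + (y + 143.7)² = 73.89²; (x − 79.1)² + (y − 105.5)² = 186.44²; (x − 162.7)² + (y + 69.1)² = 43.32².
Subtracting the ST-03 equation from the ST-04 and ST-05 equations removes the quadratic terms:
-20.8 x + 498.4 y = -40573.02
146.4 x + 149.2 y = 6169.27
Solving the 2×2 system: x ≈ 120.0, y ≈ -76.4 km.

x ≈ 120.0 km, y ≈ -76.4 km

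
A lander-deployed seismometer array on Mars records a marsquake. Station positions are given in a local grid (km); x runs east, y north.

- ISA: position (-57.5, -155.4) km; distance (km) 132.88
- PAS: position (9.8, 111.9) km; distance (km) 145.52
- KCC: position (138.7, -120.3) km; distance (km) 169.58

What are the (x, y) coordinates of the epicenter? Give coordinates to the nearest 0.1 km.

Circle about each station: (x + 57.5)² + (y + 155.4)² = 132.88²; (x − 9.8)² + (y − 111.9)² = 145.52²; (x − 138.7)² + (y + 120.3)² = 169.58².
Subtracting the ISA equation from the PAS and KCC equations removes the quadratic terms:
134.6 x + 534.6 y = -18356.74
392.4 x + 70.2 y = -4845.91
Solving the 2×2 system: x ≈ -6.5, y ≈ -32.7 km.

x ≈ -6.5 km, y ≈ -32.7 km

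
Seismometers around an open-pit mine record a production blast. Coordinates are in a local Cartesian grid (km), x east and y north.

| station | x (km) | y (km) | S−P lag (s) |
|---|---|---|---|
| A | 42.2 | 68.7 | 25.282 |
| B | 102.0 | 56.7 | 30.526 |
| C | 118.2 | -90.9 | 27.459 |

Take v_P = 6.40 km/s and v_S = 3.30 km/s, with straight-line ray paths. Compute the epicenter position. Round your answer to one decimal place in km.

(-67.0, -64.5)

Distance from S−P lag: d = Δt · v_P v_S / (v_P − v_S) = Δt · (6.40·3.30)/(6.40−3.30) ≈ 6.8129·Δt.
So d_A = 172.24, d_B = 207.97, d_C = 187.08 km.
Circle about each station: (x − 42.2)² + (y − 68.7)² = 172.24²; (x − 102.0)² + (y − 56.7)² = 207.97²; (x − 118.2)² + (y + 90.9)² = 187.08².
Subtracting pairs of circle equations eliminates x²+y² and gives linear equations (the radical axes):
119.6 x − 24.0 y = -6466.54
152.0 x − 319.2 y = 10401.21
Solving the 2×2 system: x ≈ -67.0, y ≈ -64.5 km.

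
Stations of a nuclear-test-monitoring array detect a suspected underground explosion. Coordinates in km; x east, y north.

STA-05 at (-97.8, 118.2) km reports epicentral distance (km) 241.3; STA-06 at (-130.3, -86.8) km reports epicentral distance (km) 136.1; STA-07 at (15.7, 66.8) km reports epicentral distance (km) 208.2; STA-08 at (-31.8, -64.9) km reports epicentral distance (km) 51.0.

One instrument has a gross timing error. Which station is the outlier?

Solve using three stations at a time. Using STA-05, STA-06, STA-08 (subtract circle equations pairwise → linear system) gives (x, y) ≈ (5.2, -100.0).
Distances from that point to each station vs reported:
  STA-05: calculated 241.3 vs reported 241.3 → residual 0.0 km
  STA-06: calculated 136.1 vs reported 136.1 → residual 0.0 km
  STA-07: calculated 167.2 vs reported 208.2 → residual 41.0 km
  STA-08: calculated 51.0 vs reported 51.0 → residual 0.0 km
STA-05, STA-06, STA-08 are mutually consistent (residuals ≈ 0); STA-07 is off by 41.0 km.

STA-07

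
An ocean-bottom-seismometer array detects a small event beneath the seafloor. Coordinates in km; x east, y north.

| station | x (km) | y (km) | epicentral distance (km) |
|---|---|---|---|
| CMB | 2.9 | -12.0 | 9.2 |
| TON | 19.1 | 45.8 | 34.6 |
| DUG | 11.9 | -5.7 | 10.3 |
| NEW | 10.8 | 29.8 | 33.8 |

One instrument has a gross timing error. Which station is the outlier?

Solve using three stations at a time. Using CMB, DUG, NEW (subtract circle equations pairwise → linear system) gives (x, y) ≈ (2.0, -2.8).
Distances from that point to each station vs reported:
  CMB: calculated 9.2 vs reported 9.2 → residual 0.0 km
  TON: calculated 51.6 vs reported 34.6 → residual 17.0 km
  DUG: calculated 10.3 vs reported 10.3 → residual 0.0 km
  NEW: calculated 33.8 vs reported 33.8 → residual 0.0 km
CMB, DUG, NEW are mutually consistent (residuals ≈ 0); TON is off by 17.0 km.

TON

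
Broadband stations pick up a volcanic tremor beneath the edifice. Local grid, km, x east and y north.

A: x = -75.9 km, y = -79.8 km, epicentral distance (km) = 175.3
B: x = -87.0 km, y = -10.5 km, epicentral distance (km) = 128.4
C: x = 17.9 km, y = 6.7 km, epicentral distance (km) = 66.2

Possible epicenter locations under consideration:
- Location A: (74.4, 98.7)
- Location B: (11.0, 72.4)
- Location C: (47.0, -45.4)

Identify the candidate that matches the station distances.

Location B

For each candidate, compare |candidate − station| to the reported distance:
Location A: residuals A 58.1, B 66.5, C 41.8 → max 66.5 km
Location B: residuals A 0.0, B 0.0, C 0.1 → max 0.1 km
Location C: residuals A 47.7, B 10.1, C 6.5 → max 47.7 km
Only Location B has all residuals ≈ 0.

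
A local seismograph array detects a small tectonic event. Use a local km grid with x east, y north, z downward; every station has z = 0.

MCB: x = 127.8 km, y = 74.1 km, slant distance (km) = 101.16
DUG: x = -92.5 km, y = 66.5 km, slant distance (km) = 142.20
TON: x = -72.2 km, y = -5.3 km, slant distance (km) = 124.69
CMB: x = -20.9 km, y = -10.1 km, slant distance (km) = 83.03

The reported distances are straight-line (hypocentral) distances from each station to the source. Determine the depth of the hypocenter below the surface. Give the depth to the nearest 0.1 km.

Each station gives a sphere (x−x_i)² + (y−y_i)² + z² = d_i² (stations at z=0).
Subtracting the MCB sphere from DUG and TON: z² cancels, leaving linear equations in x and y:
-440.6 x − 15.2 y = -18832.64
-400.0 x − 158.8 y = -21896.97
Solving: x ≈ 41.601, y ≈ 33.101 km (keep extra digits for the depth step; rounded: 41.6, 33.1).
Then from the MCB sphere: z² = 101.16² − (x − 127.8)² − (y − 74.1)² with x = 41.601, y = 33.101, so z ≈ 33.499 ≈ 33.5 km.
Check against CMB (with the unrounded solution): distance 83.04 ≈ 83.03 km. ✓

depth ≈ 33.5 km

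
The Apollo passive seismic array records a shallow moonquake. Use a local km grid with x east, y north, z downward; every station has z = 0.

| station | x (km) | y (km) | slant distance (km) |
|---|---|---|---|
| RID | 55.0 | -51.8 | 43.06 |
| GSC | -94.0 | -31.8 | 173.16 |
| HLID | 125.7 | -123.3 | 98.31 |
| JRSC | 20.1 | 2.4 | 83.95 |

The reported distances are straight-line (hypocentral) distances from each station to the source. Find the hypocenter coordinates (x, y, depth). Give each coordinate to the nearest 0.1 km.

Each station gives a sphere (x−x_i)² + (y−y_i)² + z² = d_i² (stations at z=0).
Subtracting the RID sphere from GSC and HLID: z² cancels, leaving linear equations in x and y:
-298.0 x + 40.0 y = -23991.22
141.4 x − 143.0 y = 17484.45
Solving: x ≈ 73.905, y ≈ -49.191 km (keep extra digits for the depth step; rounded: 73.9, -49.2).
Then from the RID sphere: z² = 43.06² − (x − 55.0)² − (y + 51.8)² with x = 73.905, y = -49.191, so z ≈ 38.600 ≈ 38.6 km.

(73.9, -49.2, 38.6)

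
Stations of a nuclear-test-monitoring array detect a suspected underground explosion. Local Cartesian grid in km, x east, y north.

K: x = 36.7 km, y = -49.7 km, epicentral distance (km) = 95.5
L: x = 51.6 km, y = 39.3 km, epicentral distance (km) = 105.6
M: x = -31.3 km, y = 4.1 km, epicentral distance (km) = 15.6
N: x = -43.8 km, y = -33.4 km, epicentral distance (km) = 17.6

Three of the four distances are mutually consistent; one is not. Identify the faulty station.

N

Solve using three stations at a time. Using K, L, M (subtract circle equations pairwise → linear system) gives (x, y) ≈ (-45.8, -1.6).
Distances from that point to each station vs reported:
  K: calculated 95.5 vs reported 95.5 → residual 0.0 km
  L: calculated 105.6 vs reported 105.6 → residual 0.0 km
  M: calculated 15.5 vs reported 15.6 → residual 0.1 km
  N: calculated 31.9 vs reported 17.6 → residual 14.3 km
K, L, M are mutually consistent (residuals ≈ 0); N is off by 14.3 km.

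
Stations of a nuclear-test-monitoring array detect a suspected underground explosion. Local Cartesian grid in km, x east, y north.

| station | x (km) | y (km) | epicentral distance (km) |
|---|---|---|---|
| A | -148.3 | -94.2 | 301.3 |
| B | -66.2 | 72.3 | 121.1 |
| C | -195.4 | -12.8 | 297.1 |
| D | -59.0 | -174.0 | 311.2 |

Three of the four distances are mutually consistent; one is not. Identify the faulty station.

B

Solve using three stations at a time. Using A, C, D (subtract circle equations pairwise → linear system) gives (x, y) ≈ (76.8, 105.8).
Distances from that point to each station vs reported:
  A: calculated 301.1 vs reported 301.3 → residual 0.2 km
  B: calculated 146.8 vs reported 121.1 → residual 25.7 km
  C: calculated 296.9 vs reported 297.1 → residual 0.2 km
  D: calculated 311.0 vs reported 311.2 → residual 0.2 km
A, C, D are mutually consistent (residuals ≈ 0); B is off by 25.7 km.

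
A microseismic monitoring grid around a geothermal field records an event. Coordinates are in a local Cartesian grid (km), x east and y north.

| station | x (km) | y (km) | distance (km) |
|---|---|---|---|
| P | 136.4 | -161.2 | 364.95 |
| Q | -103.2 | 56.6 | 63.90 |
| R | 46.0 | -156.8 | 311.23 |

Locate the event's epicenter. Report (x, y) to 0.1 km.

Circle about each station: (x − 136.4)² + (y + 161.2)² = 364.95²; (x + 103.2)² + (y − 56.6)² = 63.90²; (x − 46.0)² + (y + 156.8)² = 311.23².
Subtracting pairs of circle equations eliminates x²+y² and gives linear equations (the radical axes):
-479.2 x + 435.6 y = 98368.69
-180.8 x + 8.8 y = 18436.23
Solving the 2×2 system: x ≈ -96.1, y ≈ 120.1 km.

(-96.1, 120.1)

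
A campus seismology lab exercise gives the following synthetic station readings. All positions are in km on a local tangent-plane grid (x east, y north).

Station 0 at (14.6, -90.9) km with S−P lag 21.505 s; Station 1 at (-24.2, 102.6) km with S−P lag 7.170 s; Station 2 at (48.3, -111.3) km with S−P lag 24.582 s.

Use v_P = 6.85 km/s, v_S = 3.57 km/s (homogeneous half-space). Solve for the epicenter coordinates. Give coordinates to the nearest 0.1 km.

17.7 km east, 69.4 km north

Distance from S−P lag: d = Δt · v_P v_S / (v_P − v_S) = Δt · (6.85·3.57)/(6.85−3.57) ≈ 7.4556·Δt.
So d_Station 0 = 160.33, d_Station 1 = 53.46, d_Station 2 = 183.27 km.
Circle about each station: (x − 14.6)² + (y + 90.9)² = 160.33²; (x + 24.2)² + (y − 102.6)² = 53.46²; (x − 48.3)² + (y + 111.3)² = 183.27².
Subtracting the Station 0 equation from the Station 1 and Station 2 equations removes the quadratic terms:
-77.6 x + 387.0 y = 25484.17
67.4 x − 40.8 y = -1637.57
Solving the 2×2 system: x ≈ 17.7, y ≈ 69.4 km.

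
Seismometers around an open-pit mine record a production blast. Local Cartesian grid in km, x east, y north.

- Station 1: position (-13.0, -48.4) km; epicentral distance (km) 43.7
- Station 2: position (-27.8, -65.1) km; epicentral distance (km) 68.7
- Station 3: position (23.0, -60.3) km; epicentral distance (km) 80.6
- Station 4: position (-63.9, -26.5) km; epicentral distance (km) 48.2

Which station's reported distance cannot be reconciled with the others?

Station 1

Solve using three stations at a time. Using Station 2, Station 3, Station 4 (subtract circle equations pairwise → linear system) gives (x, y) ≈ (-26.2, 3.7).
Distances from that point to each station vs reported:
  Station 1: calculated 53.7 vs reported 43.7 → residual 10.0 km
  Station 2: calculated 68.8 vs reported 68.7 → residual 0.1 km
  Station 3: calculated 80.7 vs reported 80.6 → residual 0.1 km
  Station 4: calculated 48.3 vs reported 48.2 → residual 0.1 km
Station 2, Station 3, Station 4 are mutually consistent (residuals ≈ 0); Station 1 is off by 10.0 km.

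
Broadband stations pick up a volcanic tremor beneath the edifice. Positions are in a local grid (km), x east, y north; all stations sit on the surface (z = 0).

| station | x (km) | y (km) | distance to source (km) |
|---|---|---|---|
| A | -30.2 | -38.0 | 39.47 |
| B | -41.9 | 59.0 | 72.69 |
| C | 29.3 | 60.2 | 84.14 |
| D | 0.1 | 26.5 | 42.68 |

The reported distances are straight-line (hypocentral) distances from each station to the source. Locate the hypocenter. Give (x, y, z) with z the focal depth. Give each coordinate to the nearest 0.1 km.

(-17.8, -6.5, 20.3)

Each station gives a sphere (x−x_i)² + (y−y_i)² + z² = d_i² (stations at z=0).
Subtracting the A sphere from B and C: z² cancels, leaving linear equations in x and y:
-23.4 x + 194.0 y = -845.39
119.0 x + 196.4 y = -3395.17
Solving: x ≈ -17.796, y ≈ -6.504 km (keep extra digits for the depth step; rounded: -17.8, -6.5).
Then from the A sphere: z² = 39.47² − (x + 30.2)² − (y + 38.0)² with x = -17.796, y = -6.504, so z ≈ 20.298 ≈ 20.3 km.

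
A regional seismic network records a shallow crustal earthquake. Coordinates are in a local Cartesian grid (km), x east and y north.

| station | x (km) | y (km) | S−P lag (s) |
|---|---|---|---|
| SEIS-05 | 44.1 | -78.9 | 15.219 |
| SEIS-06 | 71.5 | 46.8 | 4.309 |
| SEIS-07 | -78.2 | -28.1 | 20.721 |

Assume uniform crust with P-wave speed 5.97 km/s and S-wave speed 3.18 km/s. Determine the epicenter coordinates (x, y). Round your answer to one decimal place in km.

x ≈ 52.7 km, y ≈ 24.3 km

Distance from S−P lag: d = Δt · v_P v_S / (v_P − v_S) = Δt · (5.97·3.18)/(5.97−3.18) ≈ 6.8045·Δt.
So d_SEIS-05 = 103.56, d_SEIS-06 = 29.32, d_SEIS-07 = 141.00 km.
Circle about each station: (x − 44.1)² + (y + 78.9)² = 103.56²; (x − 71.5)² + (y − 46.8)² = 29.32²; (x + 78.2)² + (y + 28.1)² = 141.00².
Subtracting the SEIS-05 equation from the SEIS-06 and SEIS-07 equations removes the quadratic terms:
54.8 x + 251.4 y = 8997.48
-244.6 x + 101.6 y = -10421.50
Solving the 2×2 system: x ≈ 52.7, y ≈ 24.3 km.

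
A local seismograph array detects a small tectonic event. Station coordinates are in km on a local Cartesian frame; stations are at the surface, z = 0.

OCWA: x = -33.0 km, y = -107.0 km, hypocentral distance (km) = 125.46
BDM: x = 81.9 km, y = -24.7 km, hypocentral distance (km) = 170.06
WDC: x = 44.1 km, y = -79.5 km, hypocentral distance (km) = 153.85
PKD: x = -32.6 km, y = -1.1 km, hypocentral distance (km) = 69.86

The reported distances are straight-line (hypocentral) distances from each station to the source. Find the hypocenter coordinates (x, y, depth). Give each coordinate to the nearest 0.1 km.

x ≈ -78.2 km, y ≈ -2.6 km, depth ≈ 52.9 km

Each station gives a sphere (x−x_i)² + (y−y_i)² + z² = d_i² (stations at z=0).
Subtracting the OCWA sphere from BDM and WDC: z² cancels, leaving linear equations in x and y:
229.8 x + 164.6 y = -18400.49
154.2 x + 55.0 y = -12202.55
Solving: x ≈ -78.205, y ≈ -2.606 km (keep extra digits for the depth step; rounded: -78.2, -2.6).
Then from the OCWA sphere: z² = 125.46² − (x + 33.0)² − (y + 107.0)² with x = -78.205, y = -2.606, so z ≈ 52.902 ≈ 52.9 km.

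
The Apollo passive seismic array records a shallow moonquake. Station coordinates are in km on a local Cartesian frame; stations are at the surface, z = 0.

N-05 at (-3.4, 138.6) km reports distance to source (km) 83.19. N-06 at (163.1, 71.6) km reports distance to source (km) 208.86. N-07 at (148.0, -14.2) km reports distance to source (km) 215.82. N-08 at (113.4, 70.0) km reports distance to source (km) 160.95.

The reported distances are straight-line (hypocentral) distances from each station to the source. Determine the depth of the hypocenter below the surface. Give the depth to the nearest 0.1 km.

Each station gives a sphere (x−x_i)² + (y−y_i)² + z² = d_i² (stations at z=0).
Subtracting the N-05 sphere from N-06 and N-07: z² cancels, leaving linear equations in x and y:
333.0 x − 134.0 y = -24195.27
302.8 x − 305.6 y = -36773.58
Solving: x ≈ -40.308, y ≈ 80.394 km (keep extra digits for the depth step; rounded: -40.3, 80.4).
Then from the N-05 sphere: z² = 83.19² − (x + 3.4)² − (y − 138.6)² with x = -40.308, y = 80.394, so z ≈ 46.588 ≈ 46.6 km.

z ≈ 46.6 km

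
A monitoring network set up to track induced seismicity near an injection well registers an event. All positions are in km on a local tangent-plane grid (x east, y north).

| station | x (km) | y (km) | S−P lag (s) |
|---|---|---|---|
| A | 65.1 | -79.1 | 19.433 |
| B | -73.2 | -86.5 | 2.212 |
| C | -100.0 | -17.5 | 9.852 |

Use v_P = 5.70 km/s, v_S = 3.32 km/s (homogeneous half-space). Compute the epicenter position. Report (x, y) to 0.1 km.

Distance from S−P lag: d = Δt · v_P v_S / (v_P − v_S) = Δt · (5.70·3.32)/(5.70−3.32) ≈ 7.9513·Δt.
So d_A = 154.52, d_B = 17.59, d_C = 78.34 km.
Circle about each station: (x − 65.1)² + (y + 79.1)² = 154.52²; (x + 73.2)² + (y + 86.5)² = 17.59²; (x + 100.0)² + (y + 17.5)² = 78.34².
Subtracting the A equation from the B and C equations removes the quadratic terms:
-276.6 x − 14.8 y = 25912.69
-330.2 x + 123.2 y = 17550.70
Solving the 2×2 system: x ≈ -88.6, y ≈ -95.0 km.

-88.6 km east, -95.0 km north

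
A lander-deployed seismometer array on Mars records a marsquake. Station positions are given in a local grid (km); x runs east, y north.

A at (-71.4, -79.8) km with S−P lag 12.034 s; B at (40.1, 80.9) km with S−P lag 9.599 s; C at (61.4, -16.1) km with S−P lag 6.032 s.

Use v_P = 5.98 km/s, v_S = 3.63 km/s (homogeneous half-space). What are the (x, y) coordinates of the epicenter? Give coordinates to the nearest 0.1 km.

x ≈ 7.6 km, y ≈ -1.6 km

Distance from S−P lag: d = Δt · v_P v_S / (v_P − v_S) = Δt · (5.98·3.63)/(5.98−3.63) ≈ 9.2372·Δt.
So d_A = 111.16, d_B = 88.67, d_C = 55.72 km.
Circle about each station: (x + 71.4)² + (y + 79.8)² = 111.16²; (x − 40.1)² + (y − 80.9)² = 88.67²; (x − 61.4)² + (y + 16.1)² = 55.72².
Subtracting the A equation from the B and C equations removes the quadratic terms:
223.0 x + 321.4 y = 1181.00
265.6 x + 127.4 y = 1815.00
Solving the 2×2 system: x ≈ 7.6, y ≈ -1.6 km.
Check against A (with the unrounded x, y): √((x + 71.4)²+(y + 79.8)²) = 111.16 ≈ 111.16 km. ✓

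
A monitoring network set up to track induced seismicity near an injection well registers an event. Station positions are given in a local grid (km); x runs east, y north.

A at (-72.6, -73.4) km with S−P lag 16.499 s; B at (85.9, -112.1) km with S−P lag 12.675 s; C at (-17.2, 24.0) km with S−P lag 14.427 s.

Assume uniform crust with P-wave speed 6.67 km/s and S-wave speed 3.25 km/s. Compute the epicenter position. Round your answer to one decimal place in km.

Distance from S−P lag: d = Δt · v_P v_S / (v_P − v_S) = Δt · (6.67·3.25)/(6.67−3.25) ≈ 6.3385·Δt.
So d_A = 104.58, d_B = 80.34, d_C = 91.44 km.
Circle about each station: (x + 72.6)² + (y + 73.4)² = 104.58²; (x − 85.9)² + (y + 112.1)² = 80.34²; (x + 17.2)² + (y − 24.0)² = 91.44².
Subtracting pairs of circle equations eliminates x²+y² and gives linear equations (the radical axes):
317.0 x − 77.4 y = 13769.36
110.8 x + 194.8 y = -7210.78
Solving the 2×2 system: x ≈ 30.2, y ≈ -54.2 km.
Check against A (with the unrounded x, y): √((x + 72.6)²+(y + 73.4)²) = 104.58 ≈ 104.58 km. ✓

30.2 km east, -54.2 km north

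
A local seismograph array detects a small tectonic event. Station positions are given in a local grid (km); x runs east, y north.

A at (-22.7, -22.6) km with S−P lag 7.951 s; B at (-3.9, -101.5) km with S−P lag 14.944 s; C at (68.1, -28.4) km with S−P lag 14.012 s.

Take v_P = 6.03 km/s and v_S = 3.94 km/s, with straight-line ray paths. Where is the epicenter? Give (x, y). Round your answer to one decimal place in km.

-66.8 km east, 56.3 km north

Distance from S−P lag: d = Δt · v_P v_S / (v_P − v_S) = Δt · (6.03·3.94)/(6.03−3.94) ≈ 11.3676·Δt.
So d_A = 90.38, d_B = 169.88, d_C = 159.28 km.
Circle about each station: (x + 22.7)² + (y + 22.6)² = 90.38²; (x + 3.9)² + (y + 101.5)² = 169.88²; (x − 68.1)² + (y + 28.4)² = 159.28².
Subtracting the A equation from the B and C equations removes the quadratic terms:
37.6 x − 157.8 y = -11399.26
181.6 x − 11.6 y = -12783.45
Solving the 2×2 system: x ≈ -66.8, y ≈ 56.3 km.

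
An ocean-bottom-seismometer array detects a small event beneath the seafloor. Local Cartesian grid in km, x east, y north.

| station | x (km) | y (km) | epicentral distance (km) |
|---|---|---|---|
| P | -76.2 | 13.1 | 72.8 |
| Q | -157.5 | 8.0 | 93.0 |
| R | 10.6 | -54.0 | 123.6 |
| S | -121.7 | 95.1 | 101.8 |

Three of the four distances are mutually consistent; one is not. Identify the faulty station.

Solve using three stations at a time. Using P, R, S (subtract circle equations pairwise → linear system) gives (x, y) ≈ (-24.6, 64.5).
Distances from that point to each station vs reported:
  P: calculated 72.8 vs reported 72.8 → residual 0.0 km
  Q: calculated 144.4 vs reported 93.0 → residual 51.4 km
  R: calculated 123.6 vs reported 123.6 → residual 0.0 km
  S: calculated 101.8 vs reported 101.8 → residual 0.0 km
P, R, S are mutually consistent (residuals ≈ 0); Q is off by 51.4 km.

Q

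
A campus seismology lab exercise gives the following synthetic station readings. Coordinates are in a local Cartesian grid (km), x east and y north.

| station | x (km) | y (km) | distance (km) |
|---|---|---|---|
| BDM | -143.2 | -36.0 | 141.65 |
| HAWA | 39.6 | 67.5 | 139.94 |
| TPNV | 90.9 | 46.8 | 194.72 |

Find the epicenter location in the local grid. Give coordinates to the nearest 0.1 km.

Circle about each station: (x + 143.2)² + (y + 36.0)² = 141.65²; (x − 39.6)² + (y − 67.5)² = 139.94²; (x − 90.9)² + (y − 46.8)² = 194.72².
Subtracting pairs of circle equations eliminates x²+y² and gives linear equations (the radical axes):
365.6 x + 207.0 y = -15196.31
468.2 x + 165.6 y = -29200.35
Solving the 2×2 system: x ≈ -97.0, y ≈ 97.9 km.
Check against BDM (with the unrounded x, y): √((x + 143.2)²+(y + 36.0)²) = 141.64 ≈ 141.65 km. ✓

x ≈ -97.0 km, y ≈ 97.9 km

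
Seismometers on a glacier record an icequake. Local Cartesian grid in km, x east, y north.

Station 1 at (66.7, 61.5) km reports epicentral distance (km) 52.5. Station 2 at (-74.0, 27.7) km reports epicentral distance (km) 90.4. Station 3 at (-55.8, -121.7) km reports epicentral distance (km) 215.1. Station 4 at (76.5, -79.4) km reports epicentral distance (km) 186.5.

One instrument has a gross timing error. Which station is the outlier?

Solve using three stations at a time. Using Station 2, Station 3, Station 4 (subtract circle equations pairwise → linear system) gives (x, y) ≈ (-6.4, 87.6).
Distances from that point to each station vs reported:
  Station 1: calculated 77.6 vs reported 52.5 → residual 25.1 km
  Station 2: calculated 90.3 vs reported 90.4 → residual 0.1 km
  Station 3: calculated 215.1 vs reported 215.1 → residual 0.0 km
  Station 4: calculated 186.5 vs reported 186.5 → residual 0.0 km
Station 2, Station 3, Station 4 are mutually consistent (residuals ≈ 0); Station 1 is off by 25.1 km.

Station 1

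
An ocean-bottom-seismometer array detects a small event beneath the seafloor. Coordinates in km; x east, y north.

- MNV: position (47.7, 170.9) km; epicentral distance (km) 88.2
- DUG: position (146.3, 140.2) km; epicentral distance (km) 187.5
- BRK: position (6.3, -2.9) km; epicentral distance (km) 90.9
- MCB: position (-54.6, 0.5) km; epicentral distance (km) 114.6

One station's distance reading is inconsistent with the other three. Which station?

DUG

Solve using three stations at a time. Using MNV, BRK, MCB (subtract circle equations pairwise → linear system) gives (x, y) ≈ (20.8, 86.9).
Distances from that point to each station vs reported:
  MNV: calculated 88.2 vs reported 88.2 → residual 0.0 km
  DUG: calculated 136.4 vs reported 187.5 → residual 51.1 km
  BRK: calculated 90.9 vs reported 90.9 → residual 0.0 km
  MCB: calculated 114.6 vs reported 114.6 → residual 0.0 km
MNV, BRK, MCB are mutually consistent (residuals ≈ 0); DUG is off by 51.1 km.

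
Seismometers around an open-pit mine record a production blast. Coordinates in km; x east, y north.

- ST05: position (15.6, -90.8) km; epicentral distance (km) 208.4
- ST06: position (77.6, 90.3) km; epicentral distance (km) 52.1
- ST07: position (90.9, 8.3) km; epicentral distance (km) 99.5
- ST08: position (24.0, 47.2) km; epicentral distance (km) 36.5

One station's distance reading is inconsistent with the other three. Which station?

Solve using three stations at a time. Using ST06, ST07, ST08 (subtract circle equations pairwise → linear system) gives (x, y) ≈ (25.9, 83.7).
Distances from that point to each station vs reported:
  ST05: calculated 174.8 vs reported 208.4 → residual 33.6 km
  ST06: calculated 52.1 vs reported 52.1 → residual 0.0 km
  ST07: calculated 99.5 vs reported 99.5 → residual 0.0 km
  ST08: calculated 36.5 vs reported 36.5 → residual 0.0 km
ST06, ST07, ST08 are mutually consistent (residuals ≈ 0); ST05 is off by 33.6 km.

ST05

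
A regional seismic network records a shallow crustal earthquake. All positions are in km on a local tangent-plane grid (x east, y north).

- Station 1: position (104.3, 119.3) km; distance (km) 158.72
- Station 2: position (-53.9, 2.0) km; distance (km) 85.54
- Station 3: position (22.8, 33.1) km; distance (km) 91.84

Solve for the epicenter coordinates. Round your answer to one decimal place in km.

Circle about each station: (x − 104.3)² + (y − 119.3)² = 158.72²; (x + 53.9)² + (y − 2.0)² = 85.54²; (x − 22.8)² + (y − 33.1)² = 91.84².
Subtracting pairs of circle equations eliminates x²+y² and gives linear equations (the radical axes):
-316.4 x − 234.6 y = -4326.82
-163.0 x − 172.4 y = -6738.08
Solving the 2×2 system: x ≈ -51.2, y ≈ 87.5 km.
Check against Station 1 (with the unrounded x, y): √((x − 104.3)²+(y − 119.3)²) = 158.71 ≈ 158.72 km. ✓

(-51.2, 87.5)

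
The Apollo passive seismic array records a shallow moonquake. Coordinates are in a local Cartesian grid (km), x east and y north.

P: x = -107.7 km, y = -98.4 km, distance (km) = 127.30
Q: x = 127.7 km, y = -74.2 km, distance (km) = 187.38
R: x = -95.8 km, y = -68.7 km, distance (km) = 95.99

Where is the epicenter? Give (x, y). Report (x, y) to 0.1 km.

(-40.0, 9.4)

Circle about each station: (x + 107.7)² + (y + 98.4)² = 127.30²; (x − 127.7)² + (y + 74.2)² = 187.38²; (x + 95.8)² + (y + 68.7)² = 95.99².
Subtracting the P equation from the Q and R equations removes the quadratic terms:
470.8 x + 48.4 y = -18374.89
23.8 x + 59.4 y = -393.31
Solving the 2×2 system: x ≈ -40.0, y ≈ 9.4 km.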